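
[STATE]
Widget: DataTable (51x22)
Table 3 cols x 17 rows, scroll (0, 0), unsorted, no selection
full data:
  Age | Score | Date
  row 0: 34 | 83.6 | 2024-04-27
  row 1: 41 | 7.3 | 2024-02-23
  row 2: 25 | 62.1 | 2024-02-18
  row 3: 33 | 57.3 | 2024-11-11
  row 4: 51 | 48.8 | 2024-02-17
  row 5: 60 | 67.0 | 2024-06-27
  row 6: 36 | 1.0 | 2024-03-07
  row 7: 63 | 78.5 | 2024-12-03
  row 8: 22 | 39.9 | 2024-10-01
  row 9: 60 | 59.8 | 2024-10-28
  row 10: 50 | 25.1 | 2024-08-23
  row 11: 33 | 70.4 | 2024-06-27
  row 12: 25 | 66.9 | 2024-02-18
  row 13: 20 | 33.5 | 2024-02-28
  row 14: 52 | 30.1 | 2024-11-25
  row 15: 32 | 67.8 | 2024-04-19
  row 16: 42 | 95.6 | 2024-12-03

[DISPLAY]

Age│Score│Date                                     
───┼─────┼──────────                               
34 │83.6 │2024-04-27                               
41 │7.3  │2024-02-23                               
25 │62.1 │2024-02-18                               
33 │57.3 │2024-11-11                               
51 │48.8 │2024-02-17                               
60 │67.0 │2024-06-27                               
36 │1.0  │2024-03-07                               
63 │78.5 │2024-12-03                               
22 │39.9 │2024-10-01                               
60 │59.8 │2024-10-28                               
50 │25.1 │2024-08-23                               
33 │70.4 │2024-06-27                               
25 │66.9 │2024-02-18                               
20 │33.5 │2024-02-28                               
52 │30.1 │2024-11-25                               
32 │67.8 │2024-04-19                               
42 │95.6 │2024-12-03                               
                                                   
                                                   
                                                   


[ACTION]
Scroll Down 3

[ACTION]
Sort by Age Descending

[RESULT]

Ag▼│Score│Date                                     
───┼─────┼──────────                               
63 │78.5 │2024-12-03                               
60 │67.0 │2024-06-27                               
60 │59.8 │2024-10-28                               
52 │30.1 │2024-11-25                               
51 │48.8 │2024-02-17                               
50 │25.1 │2024-08-23                               
42 │95.6 │2024-12-03                               
41 │7.3  │2024-02-23                               
36 │1.0  │2024-03-07                               
34 │83.6 │2024-04-27                               
33 │57.3 │2024-11-11                               
33 │70.4 │2024-06-27                               
32 │67.8 │2024-04-19                               
25 │62.1 │2024-02-18                               
25 │66.9 │2024-02-18                               
22 │39.9 │2024-10-01                               
20 │33.5 │2024-02-28                               
                                                   
                                                   
                                                   


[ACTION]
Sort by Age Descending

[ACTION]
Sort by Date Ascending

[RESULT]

Age│Score│Date     ▲                               
───┼─────┼──────────                               
51 │48.8 │2024-02-17                               
25 │62.1 │2024-02-18                               
25 │66.9 │2024-02-18                               
41 │7.3  │2024-02-23                               
20 │33.5 │2024-02-28                               
36 │1.0  │2024-03-07                               
32 │67.8 │2024-04-19                               
34 │83.6 │2024-04-27                               
60 │67.0 │2024-06-27                               
33 │70.4 │2024-06-27                               
50 │25.1 │2024-08-23                               
22 │39.9 │2024-10-01                               
60 │59.8 │2024-10-28                               
33 │57.3 │2024-11-11                               
52 │30.1 │2024-11-25                               
63 │78.5 │2024-12-03                               
42 │95.6 │2024-12-03                               
                                                   
                                                   
                                                   


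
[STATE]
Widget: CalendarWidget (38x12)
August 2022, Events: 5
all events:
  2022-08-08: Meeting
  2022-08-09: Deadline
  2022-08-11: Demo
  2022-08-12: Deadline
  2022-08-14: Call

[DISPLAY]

             August 2022              
Mo Tu We Th Fr Sa Su                  
 1  2  3  4  5  6  7                  
 8*  9* 10 11* 12* 13 14*             
15 16 17 18 19 20 21                  
22 23 24 25 26 27 28                  
29 30 31                              
                                      
                                      
                                      
                                      
                                      


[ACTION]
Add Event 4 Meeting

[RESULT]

             August 2022              
Mo Tu We Th Fr Sa Su                  
 1  2  3  4*  5  6  7                 
 8*  9* 10 11* 12* 13 14*             
15 16 17 18 19 20 21                  
22 23 24 25 26 27 28                  
29 30 31                              
                                      
                                      
                                      
                                      
                                      


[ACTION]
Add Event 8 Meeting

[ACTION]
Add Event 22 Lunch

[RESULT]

             August 2022              
Mo Tu We Th Fr Sa Su                  
 1  2  3  4*  5  6  7                 
 8*  9* 10 11* 12* 13 14*             
15 16 17 18 19 20 21                  
22* 23 24 25 26 27 28                 
29 30 31                              
                                      
                                      
                                      
                                      
                                      


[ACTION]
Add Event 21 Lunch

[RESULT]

             August 2022              
Mo Tu We Th Fr Sa Su                  
 1  2  3  4*  5  6  7                 
 8*  9* 10 11* 12* 13 14*             
15 16 17 18 19 20 21*                 
22* 23 24 25 26 27 28                 
29 30 31                              
                                      
                                      
                                      
                                      
                                      


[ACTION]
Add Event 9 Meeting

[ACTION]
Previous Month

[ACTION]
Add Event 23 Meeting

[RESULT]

              July 2022               
Mo Tu We Th Fr Sa Su                  
             1  2  3                  
 4  5  6  7  8  9 10                  
11 12 13 14 15 16 17                  
18 19 20 21 22 23* 24                 
25 26 27 28 29 30 31                  
                                      
                                      
                                      
                                      
                                      


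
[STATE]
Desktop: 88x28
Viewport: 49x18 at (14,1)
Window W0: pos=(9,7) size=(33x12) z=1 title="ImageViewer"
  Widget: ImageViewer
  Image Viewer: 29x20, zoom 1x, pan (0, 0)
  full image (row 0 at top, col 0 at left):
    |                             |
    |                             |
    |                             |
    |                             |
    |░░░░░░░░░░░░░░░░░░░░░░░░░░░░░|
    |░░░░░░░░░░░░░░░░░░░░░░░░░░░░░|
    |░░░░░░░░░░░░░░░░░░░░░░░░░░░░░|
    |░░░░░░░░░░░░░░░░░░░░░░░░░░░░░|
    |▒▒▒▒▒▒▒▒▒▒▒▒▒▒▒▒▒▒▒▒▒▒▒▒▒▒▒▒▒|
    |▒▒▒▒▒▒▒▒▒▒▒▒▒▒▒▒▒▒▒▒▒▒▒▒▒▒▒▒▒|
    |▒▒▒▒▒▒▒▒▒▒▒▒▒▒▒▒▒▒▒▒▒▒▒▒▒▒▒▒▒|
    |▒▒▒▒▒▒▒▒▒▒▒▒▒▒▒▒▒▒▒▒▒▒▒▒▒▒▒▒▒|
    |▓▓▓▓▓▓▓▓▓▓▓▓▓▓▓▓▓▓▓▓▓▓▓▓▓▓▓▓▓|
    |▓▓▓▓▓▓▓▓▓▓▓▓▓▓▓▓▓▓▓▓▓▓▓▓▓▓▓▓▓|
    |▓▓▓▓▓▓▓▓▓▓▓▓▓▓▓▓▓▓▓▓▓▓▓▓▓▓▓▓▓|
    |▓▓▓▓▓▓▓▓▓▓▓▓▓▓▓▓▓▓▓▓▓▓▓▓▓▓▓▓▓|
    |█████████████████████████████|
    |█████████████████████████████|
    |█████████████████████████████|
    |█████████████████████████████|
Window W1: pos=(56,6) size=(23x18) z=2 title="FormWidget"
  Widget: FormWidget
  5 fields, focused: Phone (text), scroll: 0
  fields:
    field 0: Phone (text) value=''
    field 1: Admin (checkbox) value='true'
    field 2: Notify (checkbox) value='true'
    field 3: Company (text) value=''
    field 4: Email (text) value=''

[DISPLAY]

                                                 
                                                 
                                                 
                                                 
                                                 
                                          ┏━━━━━━
━━━━━━━━━━━━━━━━━━━━━━━━━━━┓              ┃ FormW
geViewer                   ┃              ┠──────
───────────────────────────┨              ┃> Phon
                           ┃              ┃  Admi
                           ┃              ┃  Noti
                           ┃              ┃  Comp
                           ┃              ┃  Emai
░░░░░░░░░░░░░░░░░░░░░░░░░  ┃              ┃      
░░░░░░░░░░░░░░░░░░░░░░░░░  ┃              ┃      
░░░░░░░░░░░░░░░░░░░░░░░░░  ┃              ┃      
░░░░░░░░░░░░░░░░░░░░░░░░░  ┃              ┃      
━━━━━━━━━━━━━━━━━━━━━━━━━━━┛              ┃      


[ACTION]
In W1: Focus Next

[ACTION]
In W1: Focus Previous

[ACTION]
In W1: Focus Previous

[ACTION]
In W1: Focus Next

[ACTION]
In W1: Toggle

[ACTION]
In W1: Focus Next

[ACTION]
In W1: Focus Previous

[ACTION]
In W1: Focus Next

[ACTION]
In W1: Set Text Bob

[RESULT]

                                                 
                                                 
                                                 
                                                 
                                                 
                                          ┏━━━━━━
━━━━━━━━━━━━━━━━━━━━━━━━━━━┓              ┃ FormW
geViewer                   ┃              ┠──────
───────────────────────────┨              ┃  Phon
                           ┃              ┃> Admi
                           ┃              ┃  Noti
                           ┃              ┃  Comp
                           ┃              ┃  Emai
░░░░░░░░░░░░░░░░░░░░░░░░░  ┃              ┃      
░░░░░░░░░░░░░░░░░░░░░░░░░  ┃              ┃      
░░░░░░░░░░░░░░░░░░░░░░░░░  ┃              ┃      
░░░░░░░░░░░░░░░░░░░░░░░░░  ┃              ┃      
━━━━━━━━━━━━━━━━━━━━━━━━━━━┛              ┃      


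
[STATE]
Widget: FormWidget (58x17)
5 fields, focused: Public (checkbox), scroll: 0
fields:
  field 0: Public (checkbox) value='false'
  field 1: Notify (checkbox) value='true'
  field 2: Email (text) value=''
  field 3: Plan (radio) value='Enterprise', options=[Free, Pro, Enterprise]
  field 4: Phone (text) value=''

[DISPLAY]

> Public:     [ ]                                         
  Notify:     [x]                                         
  Email:      [                                          ]
  Plan:       ( ) Free  ( ) Pro  (●) Enterprise           
  Phone:      [                                          ]
                                                          
                                                          
                                                          
                                                          
                                                          
                                                          
                                                          
                                                          
                                                          
                                                          
                                                          
                                                          


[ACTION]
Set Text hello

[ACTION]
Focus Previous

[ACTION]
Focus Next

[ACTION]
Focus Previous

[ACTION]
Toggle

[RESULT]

  Public:     [ ]                                         
  Notify:     [x]                                         
  Email:      [                                          ]
  Plan:       ( ) Free  ( ) Pro  (●) Enterprise           
> Phone:      [                                          ]
                                                          
                                                          
                                                          
                                                          
                                                          
                                                          
                                                          
                                                          
                                                          
                                                          
                                                          
                                                          


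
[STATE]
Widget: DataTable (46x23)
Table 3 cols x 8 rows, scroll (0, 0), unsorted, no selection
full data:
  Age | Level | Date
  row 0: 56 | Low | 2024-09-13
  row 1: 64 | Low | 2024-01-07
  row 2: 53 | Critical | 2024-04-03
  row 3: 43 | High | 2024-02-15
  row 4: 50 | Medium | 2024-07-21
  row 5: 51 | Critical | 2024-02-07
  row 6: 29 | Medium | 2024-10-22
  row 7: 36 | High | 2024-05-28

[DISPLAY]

Age│Level   │Date                             
───┼────────┼──────────                       
56 │Low     │2024-09-13                       
64 │Low     │2024-01-07                       
53 │Critical│2024-04-03                       
43 │High    │2024-02-15                       
50 │Medium  │2024-07-21                       
51 │Critical│2024-02-07                       
29 │Medium  │2024-10-22                       
36 │High    │2024-05-28                       
                                              
                                              
                                              
                                              
                                              
                                              
                                              
                                              
                                              
                                              
                                              
                                              
                                              


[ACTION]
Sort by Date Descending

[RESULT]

Age│Level   │Date     ▼                       
───┼────────┼──────────                       
29 │Medium  │2024-10-22                       
56 │Low     │2024-09-13                       
50 │Medium  │2024-07-21                       
36 │High    │2024-05-28                       
53 │Critical│2024-04-03                       
43 │High    │2024-02-15                       
51 │Critical│2024-02-07                       
64 │Low     │2024-01-07                       
                                              
                                              
                                              
                                              
                                              
                                              
                                              
                                              
                                              
                                              
                                              
                                              
                                              


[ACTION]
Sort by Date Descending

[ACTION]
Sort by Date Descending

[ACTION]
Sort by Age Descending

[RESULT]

Ag▼│Level   │Date                             
───┼────────┼──────────                       
64 │Low     │2024-01-07                       
56 │Low     │2024-09-13                       
53 │Critical│2024-04-03                       
51 │Critical│2024-02-07                       
50 │Medium  │2024-07-21                       
43 │High    │2024-02-15                       
36 │High    │2024-05-28                       
29 │Medium  │2024-10-22                       
                                              
                                              
                                              
                                              
                                              
                                              
                                              
                                              
                                              
                                              
                                              
                                              
                                              


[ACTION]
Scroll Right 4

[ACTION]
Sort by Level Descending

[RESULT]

Age│Level  ▼│Date                             
───┼────────┼──────────                       
50 │Medium  │2024-07-21                       
29 │Medium  │2024-10-22                       
64 │Low     │2024-01-07                       
56 │Low     │2024-09-13                       
43 │High    │2024-02-15                       
36 │High    │2024-05-28                       
53 │Critical│2024-04-03                       
51 │Critical│2024-02-07                       
                                              
                                              
                                              
                                              
                                              
                                              
                                              
                                              
                                              
                                              
                                              
                                              
                                              


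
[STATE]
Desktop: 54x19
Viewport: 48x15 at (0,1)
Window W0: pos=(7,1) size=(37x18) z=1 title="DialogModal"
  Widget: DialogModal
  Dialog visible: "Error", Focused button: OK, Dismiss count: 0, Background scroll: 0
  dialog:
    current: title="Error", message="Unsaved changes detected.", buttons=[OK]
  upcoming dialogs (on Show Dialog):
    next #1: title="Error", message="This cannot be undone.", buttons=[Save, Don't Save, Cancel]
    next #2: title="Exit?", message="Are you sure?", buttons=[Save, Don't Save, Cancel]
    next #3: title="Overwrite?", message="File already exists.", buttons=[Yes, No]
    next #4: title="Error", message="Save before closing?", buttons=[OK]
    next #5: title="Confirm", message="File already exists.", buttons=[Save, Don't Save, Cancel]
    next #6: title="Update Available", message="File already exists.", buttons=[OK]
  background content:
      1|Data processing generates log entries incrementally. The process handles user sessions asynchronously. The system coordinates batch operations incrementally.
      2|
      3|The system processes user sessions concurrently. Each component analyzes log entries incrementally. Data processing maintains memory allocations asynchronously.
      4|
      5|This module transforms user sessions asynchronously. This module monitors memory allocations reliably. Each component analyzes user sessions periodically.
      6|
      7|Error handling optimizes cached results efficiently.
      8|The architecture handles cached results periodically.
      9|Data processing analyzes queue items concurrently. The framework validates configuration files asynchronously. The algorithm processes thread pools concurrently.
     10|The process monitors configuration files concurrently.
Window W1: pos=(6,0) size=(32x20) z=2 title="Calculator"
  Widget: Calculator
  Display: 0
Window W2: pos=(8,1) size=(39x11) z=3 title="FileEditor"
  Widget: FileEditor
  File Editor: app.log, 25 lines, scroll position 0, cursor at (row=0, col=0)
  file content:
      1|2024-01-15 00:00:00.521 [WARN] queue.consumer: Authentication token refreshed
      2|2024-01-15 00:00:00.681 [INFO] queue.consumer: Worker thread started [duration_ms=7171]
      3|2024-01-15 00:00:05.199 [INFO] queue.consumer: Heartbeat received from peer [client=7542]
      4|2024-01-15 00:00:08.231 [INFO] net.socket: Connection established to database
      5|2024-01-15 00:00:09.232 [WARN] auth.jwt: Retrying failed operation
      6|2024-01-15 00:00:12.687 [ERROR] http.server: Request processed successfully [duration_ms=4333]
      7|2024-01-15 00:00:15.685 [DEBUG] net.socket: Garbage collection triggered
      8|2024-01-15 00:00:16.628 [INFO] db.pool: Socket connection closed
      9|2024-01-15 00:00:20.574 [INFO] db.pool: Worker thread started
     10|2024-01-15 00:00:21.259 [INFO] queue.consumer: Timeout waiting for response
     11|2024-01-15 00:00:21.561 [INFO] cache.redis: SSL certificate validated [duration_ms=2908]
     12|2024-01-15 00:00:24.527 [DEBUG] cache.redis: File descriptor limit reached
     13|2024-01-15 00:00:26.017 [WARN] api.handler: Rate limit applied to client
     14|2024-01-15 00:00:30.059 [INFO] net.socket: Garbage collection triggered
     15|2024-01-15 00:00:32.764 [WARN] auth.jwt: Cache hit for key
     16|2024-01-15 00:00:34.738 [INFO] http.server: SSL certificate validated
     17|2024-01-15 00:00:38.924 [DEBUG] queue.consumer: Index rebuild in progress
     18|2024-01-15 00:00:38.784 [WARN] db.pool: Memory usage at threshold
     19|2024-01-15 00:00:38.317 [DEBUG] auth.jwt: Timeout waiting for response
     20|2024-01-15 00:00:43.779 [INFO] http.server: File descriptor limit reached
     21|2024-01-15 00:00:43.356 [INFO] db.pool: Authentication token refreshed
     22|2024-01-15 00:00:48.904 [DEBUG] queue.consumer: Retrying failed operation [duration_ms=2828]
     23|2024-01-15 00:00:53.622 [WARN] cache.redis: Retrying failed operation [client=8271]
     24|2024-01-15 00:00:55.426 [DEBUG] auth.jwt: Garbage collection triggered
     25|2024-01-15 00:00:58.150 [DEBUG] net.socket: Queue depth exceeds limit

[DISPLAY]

      ┃ ┏━━━━━━━━━━━━━━━━━━━━━━━━━━━━━━━━━━━━━┓ 
      ┠─┃ FileEditor                          ┃ 
      ┃ ┠─────────────────────────────────────┨ 
      ┃┌┃█024-01-15 00:00:00.521 [WARN] queue▲┃ 
      ┃│┃2024-01-15 00:00:00.681 [INFO] queue█┃ 
      ┃├┃2024-01-15 00:00:05.199 [INFO] queue░┃ 
      ┃│┃2024-01-15 00:00:08.231 [INFO] net.s░┃ 
      ┃├┃2024-01-15 00:00:09.232 [WARN] auth.░┃ 
      ┃│┃2024-01-15 00:00:12.687 [ERROR] http░┃ 
      ┃├┃2024-01-15 00:00:15.685 [DEBUG] net.▼┃ 
      ┃│┗━━━━━━━━━━━━━━━━━━━━━━━━━━━━━━━━━━━━━┛ 
      ┃├───┼───┼───┼───┤             ┃─┘tem┃    
      ┃│ C │ MC│ MR│ M+│             ┃tion ┃    
      ┃└───┴───┴───┴───┘             ┃     ┃    
      ┃                              ┃     ┃    


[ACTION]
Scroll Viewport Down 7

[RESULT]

      ┃┌┃█024-01-15 00:00:00.521 [WARN] queue▲┃ 
      ┃│┃2024-01-15 00:00:00.681 [INFO] queue█┃ 
      ┃├┃2024-01-15 00:00:05.199 [INFO] queue░┃ 
      ┃│┃2024-01-15 00:00:08.231 [INFO] net.s░┃ 
      ┃├┃2024-01-15 00:00:09.232 [WARN] auth.░┃ 
      ┃│┃2024-01-15 00:00:12.687 [ERROR] http░┃ 
      ┃├┃2024-01-15 00:00:15.685 [DEBUG] net.▼┃ 
      ┃│┗━━━━━━━━━━━━━━━━━━━━━━━━━━━━━━━━━━━━━┛ 
      ┃├───┼───┼───┼───┤             ┃─┘tem┃    
      ┃│ C │ MC│ MR│ M+│             ┃tion ┃    
      ┃└───┴───┴───┴───┘             ┃     ┃    
      ┃                              ┃     ┃    
      ┃                              ┃     ┃    
      ┃                              ┃     ┃    
      ┃                              ┃━━━━━┛    


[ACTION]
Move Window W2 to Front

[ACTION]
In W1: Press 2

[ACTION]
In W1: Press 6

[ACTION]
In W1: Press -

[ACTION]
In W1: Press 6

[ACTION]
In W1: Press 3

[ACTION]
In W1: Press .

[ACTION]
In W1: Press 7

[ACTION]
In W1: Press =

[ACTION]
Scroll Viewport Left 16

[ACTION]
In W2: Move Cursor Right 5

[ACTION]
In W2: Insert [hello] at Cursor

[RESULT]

      ┃┌┃2024-hello█1-15 00:00:00.521 [WARN] ▲┃ 
      ┃│┃2024-01-15 00:00:00.681 [INFO] queue█┃ 
      ┃├┃2024-01-15 00:00:05.199 [INFO] queue░┃ 
      ┃│┃2024-01-15 00:00:08.231 [INFO] net.s░┃ 
      ┃├┃2024-01-15 00:00:09.232 [WARN] auth.░┃ 
      ┃│┃2024-01-15 00:00:12.687 [ERROR] http░┃ 
      ┃├┃2024-01-15 00:00:15.685 [DEBUG] net.▼┃ 
      ┃│┗━━━━━━━━━━━━━━━━━━━━━━━━━━━━━━━━━━━━━┛ 
      ┃├───┼───┼───┼───┤             ┃─┘tem┃    
      ┃│ C │ MC│ MR│ M+│             ┃tion ┃    
      ┃└───┴───┴───┴───┘             ┃     ┃    
      ┃                              ┃     ┃    
      ┃                              ┃     ┃    
      ┃                              ┃     ┃    
      ┃                              ┃━━━━━┛    


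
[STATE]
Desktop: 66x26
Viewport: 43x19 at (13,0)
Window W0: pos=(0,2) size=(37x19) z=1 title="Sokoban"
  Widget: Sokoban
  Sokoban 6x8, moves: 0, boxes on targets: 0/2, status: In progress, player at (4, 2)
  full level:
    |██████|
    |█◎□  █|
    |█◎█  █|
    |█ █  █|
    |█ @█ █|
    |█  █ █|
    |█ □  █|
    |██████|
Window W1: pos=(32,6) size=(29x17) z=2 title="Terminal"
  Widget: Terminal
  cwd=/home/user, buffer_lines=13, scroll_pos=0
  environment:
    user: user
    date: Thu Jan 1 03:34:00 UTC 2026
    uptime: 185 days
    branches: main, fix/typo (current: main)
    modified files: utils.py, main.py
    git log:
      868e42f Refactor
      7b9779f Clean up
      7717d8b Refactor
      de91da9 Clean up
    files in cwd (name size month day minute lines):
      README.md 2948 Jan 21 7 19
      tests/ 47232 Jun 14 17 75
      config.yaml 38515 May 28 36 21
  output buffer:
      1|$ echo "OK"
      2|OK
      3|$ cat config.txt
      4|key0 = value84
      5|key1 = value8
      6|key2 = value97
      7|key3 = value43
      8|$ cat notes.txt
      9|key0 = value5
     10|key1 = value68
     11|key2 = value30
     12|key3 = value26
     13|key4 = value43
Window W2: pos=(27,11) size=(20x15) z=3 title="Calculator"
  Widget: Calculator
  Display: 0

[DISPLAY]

                                           
                                           
━━━━━━━━━━━━━━━━━━━━━━━┓                   
                       ┃                   
───────────────────────┨                   
                       ┃                   
                   ┏━━━━━━━━━━━━━━━━━━━━━━━
                   ┃ Terminal              
                   ┠───────────────────────
                   ┃$ echo "OK"            
                   ┃OK                     
              ┏━━━━━━━━━━━━━━━━━━┓xt       
              ┃ Calculator       ┃         
2             ┠──────────────────┨         
              ┃                 0┃         
              ┃┌───┬───┬───┬───┐ ┃         
              ┃│ 7 │ 8 │ 9 │ ÷ │ ┃t        
              ┃├───┼───┼───┼───┤ ┃         
              ┃│ 4 │ 5 │ 6 │ × │ ┃         


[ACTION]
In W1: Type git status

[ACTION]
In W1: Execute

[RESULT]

                                           
                                           
━━━━━━━━━━━━━━━━━━━━━━━┓                   
                       ┃                   
───────────────────────┨                   
                       ┃                   
                   ┏━━━━━━━━━━━━━━━━━━━━━━━
                   ┃ Terminal              
                   ┠───────────────────────
                   ┃$ cat notes.txt        
                   ┃key0 = value5          
              ┏━━━━━━━━━━━━━━━━━━┓         
              ┃ Calculator       ┃         
2             ┠──────────────────┨         
              ┃                 0┃         
              ┃┌───┬───┬───┬───┐ ┃         
              ┃│ 7 │ 8 │ 9 │ ÷ │ ┃         
              ┃├───┼───┼───┼───┤ ┃aged for 
              ┃│ 4 │ 5 │ 6 │ × │ ┃         


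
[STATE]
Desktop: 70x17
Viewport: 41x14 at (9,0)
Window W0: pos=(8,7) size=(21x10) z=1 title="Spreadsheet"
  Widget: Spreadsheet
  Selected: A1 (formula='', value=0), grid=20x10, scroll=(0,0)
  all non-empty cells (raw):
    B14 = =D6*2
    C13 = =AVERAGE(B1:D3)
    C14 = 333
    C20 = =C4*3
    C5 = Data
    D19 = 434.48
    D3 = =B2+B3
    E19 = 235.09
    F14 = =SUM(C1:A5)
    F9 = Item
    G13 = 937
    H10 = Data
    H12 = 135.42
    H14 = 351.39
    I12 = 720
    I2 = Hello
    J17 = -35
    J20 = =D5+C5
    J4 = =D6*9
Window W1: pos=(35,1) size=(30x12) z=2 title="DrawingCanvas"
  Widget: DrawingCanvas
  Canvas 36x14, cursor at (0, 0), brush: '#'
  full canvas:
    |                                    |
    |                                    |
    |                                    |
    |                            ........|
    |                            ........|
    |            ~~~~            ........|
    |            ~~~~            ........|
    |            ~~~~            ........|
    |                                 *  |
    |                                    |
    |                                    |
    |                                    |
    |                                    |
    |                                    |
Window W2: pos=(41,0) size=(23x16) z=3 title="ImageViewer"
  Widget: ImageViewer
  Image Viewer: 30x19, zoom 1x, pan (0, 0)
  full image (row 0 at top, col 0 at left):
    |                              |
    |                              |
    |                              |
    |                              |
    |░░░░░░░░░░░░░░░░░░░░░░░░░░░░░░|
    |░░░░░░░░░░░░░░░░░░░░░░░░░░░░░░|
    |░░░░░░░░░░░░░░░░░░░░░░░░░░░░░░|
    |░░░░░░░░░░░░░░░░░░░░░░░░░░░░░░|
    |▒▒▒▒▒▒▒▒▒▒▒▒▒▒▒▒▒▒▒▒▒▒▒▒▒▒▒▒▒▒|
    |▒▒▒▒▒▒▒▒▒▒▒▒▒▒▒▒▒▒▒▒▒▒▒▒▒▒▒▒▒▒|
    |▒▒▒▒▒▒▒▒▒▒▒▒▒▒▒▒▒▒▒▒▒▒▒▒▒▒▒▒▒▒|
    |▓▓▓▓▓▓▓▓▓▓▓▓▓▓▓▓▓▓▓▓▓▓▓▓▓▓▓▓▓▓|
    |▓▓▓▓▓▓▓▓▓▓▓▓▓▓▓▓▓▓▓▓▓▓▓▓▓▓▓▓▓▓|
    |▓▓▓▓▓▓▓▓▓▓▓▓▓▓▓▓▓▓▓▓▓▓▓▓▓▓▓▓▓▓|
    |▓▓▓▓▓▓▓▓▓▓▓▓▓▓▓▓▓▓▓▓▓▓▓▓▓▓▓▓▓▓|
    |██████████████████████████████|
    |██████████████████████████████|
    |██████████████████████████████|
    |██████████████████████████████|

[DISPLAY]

                                ┏━━━━━━━━
                          ┏━━━━━┃ ImageVi
                          ┃ Draw┠────────
                          ┠─────┃        
                          ┃+    ┃        
                          ┃     ┃        
                          ┃     ┃        
━━━━━━━━━━━━━━━━━━━┓      ┃     ┃░░░░░░░░
 Spreadsheet       ┃      ┃     ┃░░░░░░░░
───────────────────┨      ┃     ┃░░░░░░░░
A1:                ┃      ┃     ┃░░░░░░░░
       A       B   ┃      ┃     ┃▒▒▒▒▒▒▒▒
-------------------┃      ┗━━━━━┃▒▒▒▒▒▒▒▒
  1      [0]       ┃            ┃▒▒▒▒▒▒▒▒


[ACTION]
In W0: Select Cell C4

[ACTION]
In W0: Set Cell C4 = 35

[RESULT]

                                ┏━━━━━━━━
                          ┏━━━━━┃ ImageVi
                          ┃ Draw┠────────
                          ┠─────┃        
                          ┃+    ┃        
                          ┃     ┃        
                          ┃     ┃        
━━━━━━━━━━━━━━━━━━━┓      ┃     ┃░░░░░░░░
 Spreadsheet       ┃      ┃     ┃░░░░░░░░
───────────────────┨      ┃     ┃░░░░░░░░
C4: 35             ┃      ┃     ┃░░░░░░░░
       A       B   ┃      ┃     ┃▒▒▒▒▒▒▒▒
-------------------┃      ┗━━━━━┃▒▒▒▒▒▒▒▒
  1        0       ┃            ┃▒▒▒▒▒▒▒▒


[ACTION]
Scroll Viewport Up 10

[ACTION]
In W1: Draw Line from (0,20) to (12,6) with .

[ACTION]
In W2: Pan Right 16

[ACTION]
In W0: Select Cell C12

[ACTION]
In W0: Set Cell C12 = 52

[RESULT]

                                ┏━━━━━━━━
                          ┏━━━━━┃ ImageVi
                          ┃ Draw┠────────
                          ┠─────┃        
                          ┃+    ┃        
                          ┃     ┃        
                          ┃     ┃        
━━━━━━━━━━━━━━━━━━━┓      ┃     ┃░░░░░░░░
 Spreadsheet       ┃      ┃     ┃░░░░░░░░
───────────────────┨      ┃     ┃░░░░░░░░
C12: 52            ┃      ┃     ┃░░░░░░░░
       A       B   ┃      ┃     ┃▒▒▒▒▒▒▒▒
-------------------┃      ┗━━━━━┃▒▒▒▒▒▒▒▒
  1        0       ┃            ┃▒▒▒▒▒▒▒▒


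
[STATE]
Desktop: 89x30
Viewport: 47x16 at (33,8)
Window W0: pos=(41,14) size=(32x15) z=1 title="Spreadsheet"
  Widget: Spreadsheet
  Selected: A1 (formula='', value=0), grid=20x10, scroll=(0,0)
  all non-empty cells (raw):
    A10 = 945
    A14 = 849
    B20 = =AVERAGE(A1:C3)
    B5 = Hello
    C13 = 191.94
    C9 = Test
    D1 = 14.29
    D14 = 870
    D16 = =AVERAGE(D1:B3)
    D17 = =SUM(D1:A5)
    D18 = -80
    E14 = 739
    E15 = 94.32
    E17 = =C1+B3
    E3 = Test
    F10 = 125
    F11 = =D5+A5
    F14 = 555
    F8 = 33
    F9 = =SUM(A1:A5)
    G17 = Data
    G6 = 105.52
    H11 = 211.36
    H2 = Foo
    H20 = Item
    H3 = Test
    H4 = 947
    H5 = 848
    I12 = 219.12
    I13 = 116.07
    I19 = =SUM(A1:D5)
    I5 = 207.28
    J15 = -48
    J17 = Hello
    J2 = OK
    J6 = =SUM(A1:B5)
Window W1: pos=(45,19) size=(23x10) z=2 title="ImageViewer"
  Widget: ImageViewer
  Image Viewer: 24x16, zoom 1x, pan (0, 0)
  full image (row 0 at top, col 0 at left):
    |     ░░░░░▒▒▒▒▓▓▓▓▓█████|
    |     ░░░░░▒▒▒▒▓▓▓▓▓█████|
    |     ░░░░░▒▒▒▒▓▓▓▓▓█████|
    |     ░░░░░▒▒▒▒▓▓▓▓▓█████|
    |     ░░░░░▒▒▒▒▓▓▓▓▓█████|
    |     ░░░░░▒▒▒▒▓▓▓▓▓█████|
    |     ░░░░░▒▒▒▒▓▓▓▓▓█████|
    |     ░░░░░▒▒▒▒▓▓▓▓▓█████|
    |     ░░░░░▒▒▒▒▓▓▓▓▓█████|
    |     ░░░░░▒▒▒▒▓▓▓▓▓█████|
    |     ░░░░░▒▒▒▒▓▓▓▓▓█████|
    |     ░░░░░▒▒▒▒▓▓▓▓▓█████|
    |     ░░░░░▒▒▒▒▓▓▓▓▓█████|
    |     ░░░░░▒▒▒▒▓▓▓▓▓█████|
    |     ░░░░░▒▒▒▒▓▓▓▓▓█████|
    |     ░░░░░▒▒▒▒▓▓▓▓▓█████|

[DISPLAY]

                                               
                                               
                                               
                                               
                                               
                                               
        ┏━━━━━━━━━━━━━━━━━━━━━━━━━━━━━━┓       
        ┃ Spreadsheet                  ┃       
        ┠──────────────────────────────┨       
        ┃A1:                           ┃       
        ┃       A       B       C      ┃       
        ┃---┏━━━━━━━━━━━━━━━━━━━━━┓----┃       
        ┃  1┃ ImageViewer         ┃ 0  ┃       
        ┃  2┠─────────────────────┨ 0  ┃       
        ┃  3┃     ░░░░░▒▒▒▒▓▓▓▓▓██┃ 0  ┃       
        ┃  4┃     ░░░░░▒▒▒▒▓▓▓▓▓██┃ 0  ┃       


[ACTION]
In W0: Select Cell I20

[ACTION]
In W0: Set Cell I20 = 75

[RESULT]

                                               
                                               
                                               
                                               
                                               
                                               
        ┏━━━━━━━━━━━━━━━━━━━━━━━━━━━━━━┓       
        ┃ Spreadsheet                  ┃       
        ┠──────────────────────────────┨       
        ┃I20: 75                       ┃       
        ┃       A       B       C      ┃       
        ┃---┏━━━━━━━━━━━━━━━━━━━━━┓----┃       
        ┃  1┃ ImageViewer         ┃ 0  ┃       
        ┃  2┠─────────────────────┨ 0  ┃       
        ┃  3┃     ░░░░░▒▒▒▒▓▓▓▓▓██┃ 0  ┃       
        ┃  4┃     ░░░░░▒▒▒▒▓▓▓▓▓██┃ 0  ┃       


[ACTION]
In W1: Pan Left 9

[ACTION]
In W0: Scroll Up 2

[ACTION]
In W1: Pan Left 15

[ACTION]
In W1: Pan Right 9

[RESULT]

                                               
                                               
                                               
                                               
                                               
                                               
        ┏━━━━━━━━━━━━━━━━━━━━━━━━━━━━━━┓       
        ┃ Spreadsheet                  ┃       
        ┠──────────────────────────────┨       
        ┃I20: 75                       ┃       
        ┃       A       B       C      ┃       
        ┃---┏━━━━━━━━━━━━━━━━━━━━━┓----┃       
        ┃  1┃ ImageViewer         ┃ 0  ┃       
        ┃  2┠─────────────────────┨ 0  ┃       
        ┃  3┃░▒▒▒▒▓▓▓▓▓█████      ┃ 0  ┃       
        ┃  4┃░▒▒▒▒▓▓▓▓▓█████      ┃ 0  ┃       
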